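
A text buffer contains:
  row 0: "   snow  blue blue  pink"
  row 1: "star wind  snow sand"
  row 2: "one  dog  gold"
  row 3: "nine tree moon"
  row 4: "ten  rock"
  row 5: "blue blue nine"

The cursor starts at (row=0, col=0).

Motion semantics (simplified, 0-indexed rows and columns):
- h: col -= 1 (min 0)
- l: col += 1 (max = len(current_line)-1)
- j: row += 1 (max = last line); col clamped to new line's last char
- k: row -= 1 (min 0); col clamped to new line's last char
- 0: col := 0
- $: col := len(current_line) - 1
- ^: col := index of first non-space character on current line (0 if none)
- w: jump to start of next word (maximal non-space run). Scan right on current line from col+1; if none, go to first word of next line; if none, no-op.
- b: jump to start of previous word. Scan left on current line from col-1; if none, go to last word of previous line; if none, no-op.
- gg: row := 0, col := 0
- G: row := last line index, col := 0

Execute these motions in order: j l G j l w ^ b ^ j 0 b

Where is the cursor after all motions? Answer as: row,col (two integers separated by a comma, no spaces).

After 1 (j): row=1 col=0 char='s'
After 2 (l): row=1 col=1 char='t'
After 3 (G): row=5 col=0 char='b'
After 4 (j): row=5 col=0 char='b'
After 5 (l): row=5 col=1 char='l'
After 6 (w): row=5 col=5 char='b'
After 7 (^): row=5 col=0 char='b'
After 8 (b): row=4 col=5 char='r'
After 9 (^): row=4 col=0 char='t'
After 10 (j): row=5 col=0 char='b'
After 11 (0): row=5 col=0 char='b'
After 12 (b): row=4 col=5 char='r'

Answer: 4,5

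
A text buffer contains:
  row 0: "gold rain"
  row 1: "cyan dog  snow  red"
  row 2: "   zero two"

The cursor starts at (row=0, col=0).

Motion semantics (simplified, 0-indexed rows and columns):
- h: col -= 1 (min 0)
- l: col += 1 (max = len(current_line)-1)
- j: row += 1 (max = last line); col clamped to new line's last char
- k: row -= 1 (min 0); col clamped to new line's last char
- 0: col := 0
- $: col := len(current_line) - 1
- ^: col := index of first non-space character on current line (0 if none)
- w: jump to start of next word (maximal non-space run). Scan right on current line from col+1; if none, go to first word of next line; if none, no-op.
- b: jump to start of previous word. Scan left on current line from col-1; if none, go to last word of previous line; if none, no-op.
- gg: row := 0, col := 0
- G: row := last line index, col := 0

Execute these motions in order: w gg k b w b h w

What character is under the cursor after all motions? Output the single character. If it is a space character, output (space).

Answer: r

Derivation:
After 1 (w): row=0 col=5 char='r'
After 2 (gg): row=0 col=0 char='g'
After 3 (k): row=0 col=0 char='g'
After 4 (b): row=0 col=0 char='g'
After 5 (w): row=0 col=5 char='r'
After 6 (b): row=0 col=0 char='g'
After 7 (h): row=0 col=0 char='g'
After 8 (w): row=0 col=5 char='r'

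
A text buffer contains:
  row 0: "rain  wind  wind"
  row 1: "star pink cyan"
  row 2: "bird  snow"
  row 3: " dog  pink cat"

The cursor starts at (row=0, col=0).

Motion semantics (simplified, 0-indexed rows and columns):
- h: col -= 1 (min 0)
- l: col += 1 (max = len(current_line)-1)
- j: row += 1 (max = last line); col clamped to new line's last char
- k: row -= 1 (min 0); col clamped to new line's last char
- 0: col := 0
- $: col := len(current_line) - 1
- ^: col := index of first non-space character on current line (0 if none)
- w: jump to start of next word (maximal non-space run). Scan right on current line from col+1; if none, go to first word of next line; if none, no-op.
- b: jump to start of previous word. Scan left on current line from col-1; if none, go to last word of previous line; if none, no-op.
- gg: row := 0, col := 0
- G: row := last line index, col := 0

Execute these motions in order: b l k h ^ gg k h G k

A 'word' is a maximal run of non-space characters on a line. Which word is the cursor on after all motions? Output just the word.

After 1 (b): row=0 col=0 char='r'
After 2 (l): row=0 col=1 char='a'
After 3 (k): row=0 col=1 char='a'
After 4 (h): row=0 col=0 char='r'
After 5 (^): row=0 col=0 char='r'
After 6 (gg): row=0 col=0 char='r'
After 7 (k): row=0 col=0 char='r'
After 8 (h): row=0 col=0 char='r'
After 9 (G): row=3 col=0 char='_'
After 10 (k): row=2 col=0 char='b'

Answer: bird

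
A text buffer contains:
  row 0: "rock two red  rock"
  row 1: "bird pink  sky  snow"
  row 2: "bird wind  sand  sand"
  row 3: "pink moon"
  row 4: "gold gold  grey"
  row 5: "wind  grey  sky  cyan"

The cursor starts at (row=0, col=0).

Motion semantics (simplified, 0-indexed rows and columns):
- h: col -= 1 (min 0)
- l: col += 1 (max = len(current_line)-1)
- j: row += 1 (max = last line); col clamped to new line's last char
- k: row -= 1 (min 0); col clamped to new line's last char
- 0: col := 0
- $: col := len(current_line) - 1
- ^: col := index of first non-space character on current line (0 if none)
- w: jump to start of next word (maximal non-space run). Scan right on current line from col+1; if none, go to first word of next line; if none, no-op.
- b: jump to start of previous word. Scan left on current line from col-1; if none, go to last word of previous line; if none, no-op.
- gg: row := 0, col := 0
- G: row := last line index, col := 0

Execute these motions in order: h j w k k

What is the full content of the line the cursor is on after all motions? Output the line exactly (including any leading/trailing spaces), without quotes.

After 1 (h): row=0 col=0 char='r'
After 2 (j): row=1 col=0 char='b'
After 3 (w): row=1 col=5 char='p'
After 4 (k): row=0 col=5 char='t'
After 5 (k): row=0 col=5 char='t'

Answer: rock two red  rock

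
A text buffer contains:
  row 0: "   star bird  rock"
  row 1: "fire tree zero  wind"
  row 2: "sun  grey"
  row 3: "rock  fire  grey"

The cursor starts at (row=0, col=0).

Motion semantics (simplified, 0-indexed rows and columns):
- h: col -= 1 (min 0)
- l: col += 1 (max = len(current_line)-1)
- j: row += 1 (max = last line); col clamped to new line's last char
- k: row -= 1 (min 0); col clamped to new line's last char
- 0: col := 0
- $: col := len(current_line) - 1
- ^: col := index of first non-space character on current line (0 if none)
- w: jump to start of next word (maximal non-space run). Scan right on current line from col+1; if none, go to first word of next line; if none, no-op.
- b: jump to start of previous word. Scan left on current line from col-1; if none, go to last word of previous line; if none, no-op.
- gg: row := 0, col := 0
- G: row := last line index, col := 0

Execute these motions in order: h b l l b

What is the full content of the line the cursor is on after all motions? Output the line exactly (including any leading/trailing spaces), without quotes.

Answer:    star bird  rock

Derivation:
After 1 (h): row=0 col=0 char='_'
After 2 (b): row=0 col=0 char='_'
After 3 (l): row=0 col=1 char='_'
After 4 (l): row=0 col=2 char='_'
After 5 (b): row=0 col=2 char='_'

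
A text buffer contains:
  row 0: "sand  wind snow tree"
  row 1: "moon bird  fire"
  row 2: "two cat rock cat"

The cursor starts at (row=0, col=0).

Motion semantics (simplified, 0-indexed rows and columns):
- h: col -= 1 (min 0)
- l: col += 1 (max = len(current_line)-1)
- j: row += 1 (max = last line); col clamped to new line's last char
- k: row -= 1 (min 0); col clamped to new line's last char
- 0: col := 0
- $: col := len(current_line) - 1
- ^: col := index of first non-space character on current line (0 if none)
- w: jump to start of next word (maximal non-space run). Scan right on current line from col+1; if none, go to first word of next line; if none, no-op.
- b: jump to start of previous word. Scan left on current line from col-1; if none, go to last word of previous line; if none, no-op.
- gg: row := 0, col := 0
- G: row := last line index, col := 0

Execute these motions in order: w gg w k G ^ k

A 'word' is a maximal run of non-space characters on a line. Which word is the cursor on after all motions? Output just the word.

After 1 (w): row=0 col=6 char='w'
After 2 (gg): row=0 col=0 char='s'
After 3 (w): row=0 col=6 char='w'
After 4 (k): row=0 col=6 char='w'
After 5 (G): row=2 col=0 char='t'
After 6 (^): row=2 col=0 char='t'
After 7 (k): row=1 col=0 char='m'

Answer: moon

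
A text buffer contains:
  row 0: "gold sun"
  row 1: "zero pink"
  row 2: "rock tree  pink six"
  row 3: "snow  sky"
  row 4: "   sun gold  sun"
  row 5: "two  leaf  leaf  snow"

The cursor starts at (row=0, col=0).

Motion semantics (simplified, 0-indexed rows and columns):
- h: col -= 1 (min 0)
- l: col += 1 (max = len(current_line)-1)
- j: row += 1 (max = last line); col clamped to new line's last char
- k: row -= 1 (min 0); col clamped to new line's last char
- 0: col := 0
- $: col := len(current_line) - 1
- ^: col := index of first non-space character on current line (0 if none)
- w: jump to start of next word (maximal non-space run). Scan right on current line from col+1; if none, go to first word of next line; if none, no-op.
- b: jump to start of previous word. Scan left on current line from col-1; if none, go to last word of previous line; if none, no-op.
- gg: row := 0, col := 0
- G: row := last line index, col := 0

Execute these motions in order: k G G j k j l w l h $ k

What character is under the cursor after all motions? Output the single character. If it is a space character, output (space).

Answer: n

Derivation:
After 1 (k): row=0 col=0 char='g'
After 2 (G): row=5 col=0 char='t'
After 3 (G): row=5 col=0 char='t'
After 4 (j): row=5 col=0 char='t'
After 5 (k): row=4 col=0 char='_'
After 6 (j): row=5 col=0 char='t'
After 7 (l): row=5 col=1 char='w'
After 8 (w): row=5 col=5 char='l'
After 9 (l): row=5 col=6 char='e'
After 10 (h): row=5 col=5 char='l'
After 11 ($): row=5 col=20 char='w'
After 12 (k): row=4 col=15 char='n'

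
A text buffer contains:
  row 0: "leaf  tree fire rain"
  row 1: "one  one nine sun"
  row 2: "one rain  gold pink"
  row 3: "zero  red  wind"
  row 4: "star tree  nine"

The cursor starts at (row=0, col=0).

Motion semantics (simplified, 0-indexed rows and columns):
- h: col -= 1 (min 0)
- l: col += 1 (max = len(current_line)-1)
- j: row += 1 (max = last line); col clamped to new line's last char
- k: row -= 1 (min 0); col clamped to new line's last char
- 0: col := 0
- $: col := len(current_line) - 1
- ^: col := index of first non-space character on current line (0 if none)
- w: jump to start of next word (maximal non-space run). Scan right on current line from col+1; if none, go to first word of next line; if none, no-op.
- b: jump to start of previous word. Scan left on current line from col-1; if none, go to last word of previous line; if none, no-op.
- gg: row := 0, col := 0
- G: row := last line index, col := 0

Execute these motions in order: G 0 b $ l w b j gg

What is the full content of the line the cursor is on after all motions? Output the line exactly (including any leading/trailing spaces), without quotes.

Answer: leaf  tree fire rain

Derivation:
After 1 (G): row=4 col=0 char='s'
After 2 (0): row=4 col=0 char='s'
After 3 (b): row=3 col=11 char='w'
After 4 ($): row=3 col=14 char='d'
After 5 (l): row=3 col=14 char='d'
After 6 (w): row=4 col=0 char='s'
After 7 (b): row=3 col=11 char='w'
After 8 (j): row=4 col=11 char='n'
After 9 (gg): row=0 col=0 char='l'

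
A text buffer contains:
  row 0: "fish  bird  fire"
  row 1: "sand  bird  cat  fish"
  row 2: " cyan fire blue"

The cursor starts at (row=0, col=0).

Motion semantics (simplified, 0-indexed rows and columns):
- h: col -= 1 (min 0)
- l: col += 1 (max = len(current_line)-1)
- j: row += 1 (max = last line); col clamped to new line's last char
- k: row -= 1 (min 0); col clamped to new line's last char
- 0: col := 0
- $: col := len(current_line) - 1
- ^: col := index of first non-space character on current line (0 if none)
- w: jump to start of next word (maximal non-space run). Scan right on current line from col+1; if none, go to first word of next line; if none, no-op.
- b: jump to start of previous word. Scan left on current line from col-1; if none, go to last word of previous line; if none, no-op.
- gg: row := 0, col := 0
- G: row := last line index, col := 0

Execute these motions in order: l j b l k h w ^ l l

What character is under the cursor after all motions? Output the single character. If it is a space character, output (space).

After 1 (l): row=0 col=1 char='i'
After 2 (j): row=1 col=1 char='a'
After 3 (b): row=1 col=0 char='s'
After 4 (l): row=1 col=1 char='a'
After 5 (k): row=0 col=1 char='i'
After 6 (h): row=0 col=0 char='f'
After 7 (w): row=0 col=6 char='b'
After 8 (^): row=0 col=0 char='f'
After 9 (l): row=0 col=1 char='i'
After 10 (l): row=0 col=2 char='s'

Answer: s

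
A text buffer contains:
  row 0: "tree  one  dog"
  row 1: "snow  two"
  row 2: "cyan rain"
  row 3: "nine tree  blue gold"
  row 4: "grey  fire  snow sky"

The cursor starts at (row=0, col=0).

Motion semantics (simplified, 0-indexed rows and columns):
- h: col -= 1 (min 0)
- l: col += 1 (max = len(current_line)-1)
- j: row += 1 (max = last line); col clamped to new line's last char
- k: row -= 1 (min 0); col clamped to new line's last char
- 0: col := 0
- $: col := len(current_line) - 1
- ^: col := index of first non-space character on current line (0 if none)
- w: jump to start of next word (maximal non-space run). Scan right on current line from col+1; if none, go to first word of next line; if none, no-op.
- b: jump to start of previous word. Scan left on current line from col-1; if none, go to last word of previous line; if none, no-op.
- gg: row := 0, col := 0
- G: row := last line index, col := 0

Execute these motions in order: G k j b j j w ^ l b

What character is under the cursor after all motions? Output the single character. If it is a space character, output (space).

After 1 (G): row=4 col=0 char='g'
After 2 (k): row=3 col=0 char='n'
After 3 (j): row=4 col=0 char='g'
After 4 (b): row=3 col=16 char='g'
After 5 (j): row=4 col=16 char='_'
After 6 (j): row=4 col=16 char='_'
After 7 (w): row=4 col=17 char='s'
After 8 (^): row=4 col=0 char='g'
After 9 (l): row=4 col=1 char='r'
After 10 (b): row=4 col=0 char='g'

Answer: g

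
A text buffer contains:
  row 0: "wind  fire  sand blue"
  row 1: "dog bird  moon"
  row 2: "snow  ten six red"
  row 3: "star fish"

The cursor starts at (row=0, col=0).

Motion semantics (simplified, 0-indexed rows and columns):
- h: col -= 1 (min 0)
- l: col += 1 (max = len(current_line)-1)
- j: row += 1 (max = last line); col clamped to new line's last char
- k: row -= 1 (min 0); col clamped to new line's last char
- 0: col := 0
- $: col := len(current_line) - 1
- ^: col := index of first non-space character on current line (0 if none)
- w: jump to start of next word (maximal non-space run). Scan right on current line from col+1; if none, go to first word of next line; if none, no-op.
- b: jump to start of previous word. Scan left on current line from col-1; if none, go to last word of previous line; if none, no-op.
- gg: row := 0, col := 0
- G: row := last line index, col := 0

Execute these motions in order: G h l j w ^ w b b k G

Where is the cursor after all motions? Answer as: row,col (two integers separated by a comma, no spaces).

After 1 (G): row=3 col=0 char='s'
After 2 (h): row=3 col=0 char='s'
After 3 (l): row=3 col=1 char='t'
After 4 (j): row=3 col=1 char='t'
After 5 (w): row=3 col=5 char='f'
After 6 (^): row=3 col=0 char='s'
After 7 (w): row=3 col=5 char='f'
After 8 (b): row=3 col=0 char='s'
After 9 (b): row=2 col=14 char='r'
After 10 (k): row=1 col=13 char='n'
After 11 (G): row=3 col=0 char='s'

Answer: 3,0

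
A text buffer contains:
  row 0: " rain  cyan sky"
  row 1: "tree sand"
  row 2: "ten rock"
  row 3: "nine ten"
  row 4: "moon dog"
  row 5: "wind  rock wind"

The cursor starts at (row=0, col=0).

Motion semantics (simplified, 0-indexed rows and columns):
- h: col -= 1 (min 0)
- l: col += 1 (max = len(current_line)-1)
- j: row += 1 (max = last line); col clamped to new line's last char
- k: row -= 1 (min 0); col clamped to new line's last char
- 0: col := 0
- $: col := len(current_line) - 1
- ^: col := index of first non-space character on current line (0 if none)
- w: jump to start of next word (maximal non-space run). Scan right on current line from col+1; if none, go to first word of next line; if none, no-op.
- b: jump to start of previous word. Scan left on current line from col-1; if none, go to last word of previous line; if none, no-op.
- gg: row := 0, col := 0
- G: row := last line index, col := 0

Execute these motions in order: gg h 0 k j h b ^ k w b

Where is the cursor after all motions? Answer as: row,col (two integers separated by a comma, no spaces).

After 1 (gg): row=0 col=0 char='_'
After 2 (h): row=0 col=0 char='_'
After 3 (0): row=0 col=0 char='_'
After 4 (k): row=0 col=0 char='_'
After 5 (j): row=1 col=0 char='t'
After 6 (h): row=1 col=0 char='t'
After 7 (b): row=0 col=12 char='s'
After 8 (^): row=0 col=1 char='r'
After 9 (k): row=0 col=1 char='r'
After 10 (w): row=0 col=7 char='c'
After 11 (b): row=0 col=1 char='r'

Answer: 0,1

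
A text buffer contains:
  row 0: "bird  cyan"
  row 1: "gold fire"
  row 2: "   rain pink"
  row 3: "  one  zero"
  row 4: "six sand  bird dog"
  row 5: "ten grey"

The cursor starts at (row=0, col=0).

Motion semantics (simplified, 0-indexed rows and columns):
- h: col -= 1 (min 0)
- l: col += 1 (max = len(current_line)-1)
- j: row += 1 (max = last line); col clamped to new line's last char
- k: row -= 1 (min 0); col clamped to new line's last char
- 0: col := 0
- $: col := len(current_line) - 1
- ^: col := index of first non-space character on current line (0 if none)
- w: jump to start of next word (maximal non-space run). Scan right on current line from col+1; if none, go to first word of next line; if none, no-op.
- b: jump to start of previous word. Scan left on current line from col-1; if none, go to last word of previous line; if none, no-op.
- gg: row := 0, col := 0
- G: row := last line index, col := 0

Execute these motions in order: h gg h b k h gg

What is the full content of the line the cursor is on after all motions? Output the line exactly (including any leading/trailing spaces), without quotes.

Answer: bird  cyan

Derivation:
After 1 (h): row=0 col=0 char='b'
After 2 (gg): row=0 col=0 char='b'
After 3 (h): row=0 col=0 char='b'
After 4 (b): row=0 col=0 char='b'
After 5 (k): row=0 col=0 char='b'
After 6 (h): row=0 col=0 char='b'
After 7 (gg): row=0 col=0 char='b'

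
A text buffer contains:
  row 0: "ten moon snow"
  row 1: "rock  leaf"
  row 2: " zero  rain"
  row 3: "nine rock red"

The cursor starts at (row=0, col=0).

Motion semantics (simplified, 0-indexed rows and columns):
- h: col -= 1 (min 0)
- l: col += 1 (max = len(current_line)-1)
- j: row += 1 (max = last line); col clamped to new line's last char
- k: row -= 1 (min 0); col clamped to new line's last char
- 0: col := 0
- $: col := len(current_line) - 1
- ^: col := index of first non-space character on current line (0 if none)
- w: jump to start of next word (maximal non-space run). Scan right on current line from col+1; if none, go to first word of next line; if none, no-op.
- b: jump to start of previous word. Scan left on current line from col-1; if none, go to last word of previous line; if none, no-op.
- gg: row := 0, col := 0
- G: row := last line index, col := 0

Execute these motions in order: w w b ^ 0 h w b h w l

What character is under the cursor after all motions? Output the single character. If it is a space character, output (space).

After 1 (w): row=0 col=4 char='m'
After 2 (w): row=0 col=9 char='s'
After 3 (b): row=0 col=4 char='m'
After 4 (^): row=0 col=0 char='t'
After 5 (0): row=0 col=0 char='t'
After 6 (h): row=0 col=0 char='t'
After 7 (w): row=0 col=4 char='m'
After 8 (b): row=0 col=0 char='t'
After 9 (h): row=0 col=0 char='t'
After 10 (w): row=0 col=4 char='m'
After 11 (l): row=0 col=5 char='o'

Answer: o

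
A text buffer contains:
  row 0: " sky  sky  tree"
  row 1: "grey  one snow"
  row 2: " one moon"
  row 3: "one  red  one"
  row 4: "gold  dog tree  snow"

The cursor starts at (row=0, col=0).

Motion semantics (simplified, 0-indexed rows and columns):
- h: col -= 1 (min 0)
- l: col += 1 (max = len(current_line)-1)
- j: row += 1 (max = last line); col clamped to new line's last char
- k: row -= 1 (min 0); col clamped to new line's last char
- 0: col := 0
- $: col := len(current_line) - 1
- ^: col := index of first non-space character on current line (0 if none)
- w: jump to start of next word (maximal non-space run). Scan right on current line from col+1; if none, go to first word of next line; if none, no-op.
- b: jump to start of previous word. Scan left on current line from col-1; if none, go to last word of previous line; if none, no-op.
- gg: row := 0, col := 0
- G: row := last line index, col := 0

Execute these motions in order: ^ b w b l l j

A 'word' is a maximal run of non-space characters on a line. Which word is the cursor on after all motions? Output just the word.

After 1 (^): row=0 col=1 char='s'
After 2 (b): row=0 col=1 char='s'
After 3 (w): row=0 col=6 char='s'
After 4 (b): row=0 col=1 char='s'
After 5 (l): row=0 col=2 char='k'
After 6 (l): row=0 col=3 char='y'
After 7 (j): row=1 col=3 char='y'

Answer: grey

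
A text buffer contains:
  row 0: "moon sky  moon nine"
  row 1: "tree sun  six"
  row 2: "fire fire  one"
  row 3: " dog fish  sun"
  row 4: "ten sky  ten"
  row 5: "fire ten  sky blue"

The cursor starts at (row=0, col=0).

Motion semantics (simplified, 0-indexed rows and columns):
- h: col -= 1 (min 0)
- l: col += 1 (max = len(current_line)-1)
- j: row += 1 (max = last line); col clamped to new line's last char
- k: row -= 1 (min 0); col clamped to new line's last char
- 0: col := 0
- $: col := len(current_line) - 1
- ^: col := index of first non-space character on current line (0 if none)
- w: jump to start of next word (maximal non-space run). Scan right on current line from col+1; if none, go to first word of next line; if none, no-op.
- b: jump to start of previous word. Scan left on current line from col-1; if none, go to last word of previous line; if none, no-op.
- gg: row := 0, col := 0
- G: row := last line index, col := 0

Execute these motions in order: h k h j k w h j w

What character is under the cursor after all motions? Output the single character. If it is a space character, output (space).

After 1 (h): row=0 col=0 char='m'
After 2 (k): row=0 col=0 char='m'
After 3 (h): row=0 col=0 char='m'
After 4 (j): row=1 col=0 char='t'
After 5 (k): row=0 col=0 char='m'
After 6 (w): row=0 col=5 char='s'
After 7 (h): row=0 col=4 char='_'
After 8 (j): row=1 col=4 char='_'
After 9 (w): row=1 col=5 char='s'

Answer: s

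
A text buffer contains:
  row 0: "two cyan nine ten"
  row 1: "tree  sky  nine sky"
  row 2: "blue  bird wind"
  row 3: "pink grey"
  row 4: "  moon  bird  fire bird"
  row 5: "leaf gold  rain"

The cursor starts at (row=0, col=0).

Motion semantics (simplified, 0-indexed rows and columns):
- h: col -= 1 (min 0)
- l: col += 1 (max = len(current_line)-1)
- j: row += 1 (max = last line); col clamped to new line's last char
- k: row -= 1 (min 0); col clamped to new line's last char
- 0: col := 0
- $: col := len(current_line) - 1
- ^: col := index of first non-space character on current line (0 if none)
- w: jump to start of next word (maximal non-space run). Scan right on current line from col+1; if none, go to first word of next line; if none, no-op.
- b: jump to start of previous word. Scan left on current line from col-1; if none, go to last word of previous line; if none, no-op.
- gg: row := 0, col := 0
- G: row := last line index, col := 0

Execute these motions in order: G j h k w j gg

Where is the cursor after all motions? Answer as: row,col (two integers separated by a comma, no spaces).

Answer: 0,0

Derivation:
After 1 (G): row=5 col=0 char='l'
After 2 (j): row=5 col=0 char='l'
After 3 (h): row=5 col=0 char='l'
After 4 (k): row=4 col=0 char='_'
After 5 (w): row=4 col=2 char='m'
After 6 (j): row=5 col=2 char='a'
After 7 (gg): row=0 col=0 char='t'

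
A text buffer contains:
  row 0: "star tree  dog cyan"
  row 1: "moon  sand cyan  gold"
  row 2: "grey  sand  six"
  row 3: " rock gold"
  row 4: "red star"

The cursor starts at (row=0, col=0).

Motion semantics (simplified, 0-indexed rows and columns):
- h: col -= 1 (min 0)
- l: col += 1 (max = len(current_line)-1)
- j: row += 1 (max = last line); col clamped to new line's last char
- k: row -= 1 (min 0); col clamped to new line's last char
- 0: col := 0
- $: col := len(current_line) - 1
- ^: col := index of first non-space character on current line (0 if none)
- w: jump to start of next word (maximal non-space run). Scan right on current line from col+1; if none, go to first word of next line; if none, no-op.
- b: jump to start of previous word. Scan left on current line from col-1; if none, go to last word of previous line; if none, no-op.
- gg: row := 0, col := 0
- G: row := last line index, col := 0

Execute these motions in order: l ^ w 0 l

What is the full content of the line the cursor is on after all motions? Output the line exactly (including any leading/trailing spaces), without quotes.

Answer: star tree  dog cyan

Derivation:
After 1 (l): row=0 col=1 char='t'
After 2 (^): row=0 col=0 char='s'
After 3 (w): row=0 col=5 char='t'
After 4 (0): row=0 col=0 char='s'
After 5 (l): row=0 col=1 char='t'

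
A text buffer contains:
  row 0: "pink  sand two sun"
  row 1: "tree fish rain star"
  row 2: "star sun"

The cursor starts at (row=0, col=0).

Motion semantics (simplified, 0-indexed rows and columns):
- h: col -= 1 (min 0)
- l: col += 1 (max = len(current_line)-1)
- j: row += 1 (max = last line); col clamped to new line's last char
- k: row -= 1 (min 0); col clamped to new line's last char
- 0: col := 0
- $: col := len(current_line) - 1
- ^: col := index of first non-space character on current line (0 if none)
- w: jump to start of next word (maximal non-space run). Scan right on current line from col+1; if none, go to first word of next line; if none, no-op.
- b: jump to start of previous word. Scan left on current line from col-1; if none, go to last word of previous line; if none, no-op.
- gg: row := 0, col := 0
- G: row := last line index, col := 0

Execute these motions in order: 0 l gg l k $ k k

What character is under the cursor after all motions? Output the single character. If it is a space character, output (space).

After 1 (0): row=0 col=0 char='p'
After 2 (l): row=0 col=1 char='i'
After 3 (gg): row=0 col=0 char='p'
After 4 (l): row=0 col=1 char='i'
After 5 (k): row=0 col=1 char='i'
After 6 ($): row=0 col=17 char='n'
After 7 (k): row=0 col=17 char='n'
After 8 (k): row=0 col=17 char='n'

Answer: n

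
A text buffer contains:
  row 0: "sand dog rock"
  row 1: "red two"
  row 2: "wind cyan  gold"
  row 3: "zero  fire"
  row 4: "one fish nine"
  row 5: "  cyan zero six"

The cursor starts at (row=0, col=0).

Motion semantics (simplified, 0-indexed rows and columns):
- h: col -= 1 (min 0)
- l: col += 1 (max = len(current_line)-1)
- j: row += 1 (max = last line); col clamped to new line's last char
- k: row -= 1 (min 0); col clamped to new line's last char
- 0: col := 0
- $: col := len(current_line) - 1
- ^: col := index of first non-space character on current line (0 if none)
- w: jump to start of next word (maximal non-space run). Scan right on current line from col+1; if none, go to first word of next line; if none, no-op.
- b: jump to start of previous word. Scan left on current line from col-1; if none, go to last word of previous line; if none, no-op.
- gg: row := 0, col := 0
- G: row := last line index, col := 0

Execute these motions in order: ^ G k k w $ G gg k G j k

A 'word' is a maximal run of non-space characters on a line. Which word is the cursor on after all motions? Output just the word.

Answer: one

Derivation:
After 1 (^): row=0 col=0 char='s'
After 2 (G): row=5 col=0 char='_'
After 3 (k): row=4 col=0 char='o'
After 4 (k): row=3 col=0 char='z'
After 5 (w): row=3 col=6 char='f'
After 6 ($): row=3 col=9 char='e'
After 7 (G): row=5 col=0 char='_'
After 8 (gg): row=0 col=0 char='s'
After 9 (k): row=0 col=0 char='s'
After 10 (G): row=5 col=0 char='_'
After 11 (j): row=5 col=0 char='_'
After 12 (k): row=4 col=0 char='o'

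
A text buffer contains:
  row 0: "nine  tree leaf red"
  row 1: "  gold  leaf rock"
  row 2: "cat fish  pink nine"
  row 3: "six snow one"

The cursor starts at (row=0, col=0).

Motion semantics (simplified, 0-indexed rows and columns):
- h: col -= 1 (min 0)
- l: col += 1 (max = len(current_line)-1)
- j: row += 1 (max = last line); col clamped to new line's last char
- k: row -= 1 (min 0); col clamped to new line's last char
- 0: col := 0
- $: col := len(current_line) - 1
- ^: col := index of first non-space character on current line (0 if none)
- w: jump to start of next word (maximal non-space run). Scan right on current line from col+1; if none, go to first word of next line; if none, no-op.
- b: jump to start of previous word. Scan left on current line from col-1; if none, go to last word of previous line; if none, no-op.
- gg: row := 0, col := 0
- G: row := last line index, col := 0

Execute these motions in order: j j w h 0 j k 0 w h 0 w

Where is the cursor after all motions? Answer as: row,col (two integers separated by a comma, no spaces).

After 1 (j): row=1 col=0 char='_'
After 2 (j): row=2 col=0 char='c'
After 3 (w): row=2 col=4 char='f'
After 4 (h): row=2 col=3 char='_'
After 5 (0): row=2 col=0 char='c'
After 6 (j): row=3 col=0 char='s'
After 7 (k): row=2 col=0 char='c'
After 8 (0): row=2 col=0 char='c'
After 9 (w): row=2 col=4 char='f'
After 10 (h): row=2 col=3 char='_'
After 11 (0): row=2 col=0 char='c'
After 12 (w): row=2 col=4 char='f'

Answer: 2,4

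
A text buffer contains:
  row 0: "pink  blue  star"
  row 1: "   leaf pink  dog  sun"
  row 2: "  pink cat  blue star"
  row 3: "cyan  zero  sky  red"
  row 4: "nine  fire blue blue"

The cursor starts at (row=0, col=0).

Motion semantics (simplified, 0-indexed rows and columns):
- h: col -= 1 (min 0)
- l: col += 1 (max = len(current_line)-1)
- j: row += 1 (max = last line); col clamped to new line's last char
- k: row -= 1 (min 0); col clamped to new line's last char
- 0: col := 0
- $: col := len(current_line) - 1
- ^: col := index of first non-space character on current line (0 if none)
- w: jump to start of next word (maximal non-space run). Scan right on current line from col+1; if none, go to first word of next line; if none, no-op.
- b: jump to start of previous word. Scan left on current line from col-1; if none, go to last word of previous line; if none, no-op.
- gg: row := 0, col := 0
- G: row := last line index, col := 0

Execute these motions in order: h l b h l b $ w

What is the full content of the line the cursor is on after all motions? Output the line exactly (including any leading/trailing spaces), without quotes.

Answer:    leaf pink  dog  sun

Derivation:
After 1 (h): row=0 col=0 char='p'
After 2 (l): row=0 col=1 char='i'
After 3 (b): row=0 col=0 char='p'
After 4 (h): row=0 col=0 char='p'
After 5 (l): row=0 col=1 char='i'
After 6 (b): row=0 col=0 char='p'
After 7 ($): row=0 col=15 char='r'
After 8 (w): row=1 col=3 char='l'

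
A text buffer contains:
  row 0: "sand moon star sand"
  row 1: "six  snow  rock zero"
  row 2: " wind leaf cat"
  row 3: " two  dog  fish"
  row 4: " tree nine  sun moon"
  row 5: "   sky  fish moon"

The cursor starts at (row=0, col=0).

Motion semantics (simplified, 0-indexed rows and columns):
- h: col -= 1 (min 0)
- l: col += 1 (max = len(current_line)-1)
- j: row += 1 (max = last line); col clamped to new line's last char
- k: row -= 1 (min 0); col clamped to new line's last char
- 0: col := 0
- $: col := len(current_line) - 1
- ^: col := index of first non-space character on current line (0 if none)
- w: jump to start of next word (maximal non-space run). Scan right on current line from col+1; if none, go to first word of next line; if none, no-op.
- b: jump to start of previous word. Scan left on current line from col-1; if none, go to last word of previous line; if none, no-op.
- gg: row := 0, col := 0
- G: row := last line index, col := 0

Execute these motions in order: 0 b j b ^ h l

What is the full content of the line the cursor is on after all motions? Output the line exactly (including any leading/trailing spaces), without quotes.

After 1 (0): row=0 col=0 char='s'
After 2 (b): row=0 col=0 char='s'
After 3 (j): row=1 col=0 char='s'
After 4 (b): row=0 col=15 char='s'
After 5 (^): row=0 col=0 char='s'
After 6 (h): row=0 col=0 char='s'
After 7 (l): row=0 col=1 char='a'

Answer: sand moon star sand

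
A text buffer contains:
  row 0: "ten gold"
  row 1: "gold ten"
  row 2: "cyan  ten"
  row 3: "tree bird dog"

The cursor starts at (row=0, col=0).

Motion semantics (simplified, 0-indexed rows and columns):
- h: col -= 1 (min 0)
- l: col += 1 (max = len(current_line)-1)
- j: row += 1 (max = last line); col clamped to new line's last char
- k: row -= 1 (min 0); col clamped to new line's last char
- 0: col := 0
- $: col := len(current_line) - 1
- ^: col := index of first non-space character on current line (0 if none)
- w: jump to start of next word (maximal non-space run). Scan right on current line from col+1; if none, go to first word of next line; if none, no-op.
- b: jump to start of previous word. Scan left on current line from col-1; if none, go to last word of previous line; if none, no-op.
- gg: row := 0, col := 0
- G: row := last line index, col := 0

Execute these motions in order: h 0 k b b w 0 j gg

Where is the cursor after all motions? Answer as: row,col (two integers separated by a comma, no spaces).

After 1 (h): row=0 col=0 char='t'
After 2 (0): row=0 col=0 char='t'
After 3 (k): row=0 col=0 char='t'
After 4 (b): row=0 col=0 char='t'
After 5 (b): row=0 col=0 char='t'
After 6 (w): row=0 col=4 char='g'
After 7 (0): row=0 col=0 char='t'
After 8 (j): row=1 col=0 char='g'
After 9 (gg): row=0 col=0 char='t'

Answer: 0,0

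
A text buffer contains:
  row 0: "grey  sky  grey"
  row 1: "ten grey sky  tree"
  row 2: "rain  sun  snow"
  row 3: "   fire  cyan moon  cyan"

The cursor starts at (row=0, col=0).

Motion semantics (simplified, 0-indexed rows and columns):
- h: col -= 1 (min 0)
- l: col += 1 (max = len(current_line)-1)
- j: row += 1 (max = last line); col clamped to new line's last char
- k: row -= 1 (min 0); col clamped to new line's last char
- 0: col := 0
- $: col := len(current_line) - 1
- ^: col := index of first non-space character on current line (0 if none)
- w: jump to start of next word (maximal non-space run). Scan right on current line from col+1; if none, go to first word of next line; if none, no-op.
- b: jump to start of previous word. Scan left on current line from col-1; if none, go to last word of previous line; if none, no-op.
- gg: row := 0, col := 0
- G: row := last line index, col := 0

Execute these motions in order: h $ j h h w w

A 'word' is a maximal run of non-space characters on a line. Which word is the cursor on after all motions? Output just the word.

After 1 (h): row=0 col=0 char='g'
After 2 ($): row=0 col=14 char='y'
After 3 (j): row=1 col=14 char='t'
After 4 (h): row=1 col=13 char='_'
After 5 (h): row=1 col=12 char='_'
After 6 (w): row=1 col=14 char='t'
After 7 (w): row=2 col=0 char='r'

Answer: rain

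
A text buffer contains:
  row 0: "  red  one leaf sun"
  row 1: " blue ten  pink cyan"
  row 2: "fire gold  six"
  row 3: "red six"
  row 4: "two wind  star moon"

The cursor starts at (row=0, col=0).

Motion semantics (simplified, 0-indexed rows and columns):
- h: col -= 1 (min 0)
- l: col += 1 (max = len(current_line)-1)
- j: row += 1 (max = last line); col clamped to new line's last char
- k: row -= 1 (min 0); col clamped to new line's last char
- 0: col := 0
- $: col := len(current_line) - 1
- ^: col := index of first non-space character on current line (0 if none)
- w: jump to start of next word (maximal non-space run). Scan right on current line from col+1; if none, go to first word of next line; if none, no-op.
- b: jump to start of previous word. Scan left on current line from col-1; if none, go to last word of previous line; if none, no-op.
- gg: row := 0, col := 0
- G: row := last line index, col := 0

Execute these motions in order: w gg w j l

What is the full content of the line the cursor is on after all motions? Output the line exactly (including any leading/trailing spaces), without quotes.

Answer:  blue ten  pink cyan

Derivation:
After 1 (w): row=0 col=2 char='r'
After 2 (gg): row=0 col=0 char='_'
After 3 (w): row=0 col=2 char='r'
After 4 (j): row=1 col=2 char='l'
After 5 (l): row=1 col=3 char='u'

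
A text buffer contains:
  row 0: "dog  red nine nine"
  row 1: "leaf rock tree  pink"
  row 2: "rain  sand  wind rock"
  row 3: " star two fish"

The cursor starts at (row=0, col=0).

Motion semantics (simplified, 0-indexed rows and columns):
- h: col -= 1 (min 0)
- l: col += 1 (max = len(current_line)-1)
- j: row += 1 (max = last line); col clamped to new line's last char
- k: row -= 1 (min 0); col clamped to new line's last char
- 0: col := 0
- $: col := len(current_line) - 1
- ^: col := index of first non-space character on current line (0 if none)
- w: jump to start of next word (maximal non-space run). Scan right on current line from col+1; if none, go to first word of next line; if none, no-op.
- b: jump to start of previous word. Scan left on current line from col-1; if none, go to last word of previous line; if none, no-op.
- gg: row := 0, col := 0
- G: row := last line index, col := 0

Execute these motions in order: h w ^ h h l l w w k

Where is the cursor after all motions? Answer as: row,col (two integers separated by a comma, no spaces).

After 1 (h): row=0 col=0 char='d'
After 2 (w): row=0 col=5 char='r'
After 3 (^): row=0 col=0 char='d'
After 4 (h): row=0 col=0 char='d'
After 5 (h): row=0 col=0 char='d'
After 6 (l): row=0 col=1 char='o'
After 7 (l): row=0 col=2 char='g'
After 8 (w): row=0 col=5 char='r'
After 9 (w): row=0 col=9 char='n'
After 10 (k): row=0 col=9 char='n'

Answer: 0,9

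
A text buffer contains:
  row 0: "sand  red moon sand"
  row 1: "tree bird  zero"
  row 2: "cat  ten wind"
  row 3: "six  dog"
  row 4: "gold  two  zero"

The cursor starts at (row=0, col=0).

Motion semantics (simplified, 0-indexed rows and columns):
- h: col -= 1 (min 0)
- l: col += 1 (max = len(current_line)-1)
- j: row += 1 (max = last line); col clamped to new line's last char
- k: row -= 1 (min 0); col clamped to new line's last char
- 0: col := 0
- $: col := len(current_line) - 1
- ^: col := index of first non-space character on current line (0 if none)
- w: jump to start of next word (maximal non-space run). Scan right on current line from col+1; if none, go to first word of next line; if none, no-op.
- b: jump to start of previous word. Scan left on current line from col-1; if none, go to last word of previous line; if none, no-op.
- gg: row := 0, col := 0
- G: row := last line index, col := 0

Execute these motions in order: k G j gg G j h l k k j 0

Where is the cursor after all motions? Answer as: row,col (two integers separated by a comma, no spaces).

After 1 (k): row=0 col=0 char='s'
After 2 (G): row=4 col=0 char='g'
After 3 (j): row=4 col=0 char='g'
After 4 (gg): row=0 col=0 char='s'
After 5 (G): row=4 col=0 char='g'
After 6 (j): row=4 col=0 char='g'
After 7 (h): row=4 col=0 char='g'
After 8 (l): row=4 col=1 char='o'
After 9 (k): row=3 col=1 char='i'
After 10 (k): row=2 col=1 char='a'
After 11 (j): row=3 col=1 char='i'
After 12 (0): row=3 col=0 char='s'

Answer: 3,0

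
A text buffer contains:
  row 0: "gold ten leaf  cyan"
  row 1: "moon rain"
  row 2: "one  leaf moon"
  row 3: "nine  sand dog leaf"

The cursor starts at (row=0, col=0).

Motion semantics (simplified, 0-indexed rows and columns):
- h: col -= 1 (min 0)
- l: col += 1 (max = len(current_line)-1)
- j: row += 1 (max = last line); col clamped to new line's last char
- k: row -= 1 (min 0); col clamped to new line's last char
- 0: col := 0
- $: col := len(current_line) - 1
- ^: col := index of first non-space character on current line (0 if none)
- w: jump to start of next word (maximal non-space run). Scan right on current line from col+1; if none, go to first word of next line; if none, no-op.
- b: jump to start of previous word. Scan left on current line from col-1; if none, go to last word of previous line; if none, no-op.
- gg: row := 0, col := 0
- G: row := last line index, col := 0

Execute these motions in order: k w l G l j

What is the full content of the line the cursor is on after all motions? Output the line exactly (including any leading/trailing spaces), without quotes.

After 1 (k): row=0 col=0 char='g'
After 2 (w): row=0 col=5 char='t'
After 3 (l): row=0 col=6 char='e'
After 4 (G): row=3 col=0 char='n'
After 5 (l): row=3 col=1 char='i'
After 6 (j): row=3 col=1 char='i'

Answer: nine  sand dog leaf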